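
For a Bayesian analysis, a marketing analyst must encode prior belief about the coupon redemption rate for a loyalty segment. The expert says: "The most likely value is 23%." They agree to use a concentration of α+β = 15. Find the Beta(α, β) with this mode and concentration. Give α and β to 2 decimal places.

For α,β > 1 the Beta mode is (α−1)/(α+β−2). With α+β = 15, the mode is (α−1)/13.
Set (α−1)/13 = 0.23 → α = 1 + 0.23·13 = 3.99.
β = 15 − α = 11.01.

α = 3.99, β = 11.01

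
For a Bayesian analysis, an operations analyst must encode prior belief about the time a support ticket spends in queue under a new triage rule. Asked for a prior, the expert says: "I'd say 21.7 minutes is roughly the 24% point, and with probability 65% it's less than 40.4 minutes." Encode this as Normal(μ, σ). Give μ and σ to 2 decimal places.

μ = 33.80, σ = 17.13

The p-quantile of Normal(μ,σ) is μ + z_p·σ, with z_{0.24} = -0.7063 and z_{0.65} = 0.3853.
Eliminate σ: μ = (z₂·x₁ − z₁·x₂)/(z₂ − z₁) = (0.3853·21.7 − (-0.7063)·40.4)/1.092 = 33.80.
Then σ = (x₂ − x₁)/(z₂ − z₁) = (40.4 − 21.7)/1.092 = 17.13.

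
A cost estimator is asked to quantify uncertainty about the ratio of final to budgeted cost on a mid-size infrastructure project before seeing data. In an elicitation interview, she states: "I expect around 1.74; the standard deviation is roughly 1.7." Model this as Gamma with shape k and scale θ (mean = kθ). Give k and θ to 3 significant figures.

k ≈ 1.05, θ ≈ 1.66

For Gamma(k, scale θ): mean = kθ, variance = kθ², so CV = 1/√k.
CV = SD/mean = 1.7/1.74 = 0.977, hence k = 1/CV² = 1.05.
Then θ = mean/k = 1.74/1.05 = 1.66.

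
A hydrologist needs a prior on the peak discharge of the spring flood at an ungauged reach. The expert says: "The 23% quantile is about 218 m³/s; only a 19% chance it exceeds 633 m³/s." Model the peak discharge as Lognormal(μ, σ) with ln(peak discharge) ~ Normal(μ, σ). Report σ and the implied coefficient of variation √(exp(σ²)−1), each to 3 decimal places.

σ ≈ 0.659, CV ≈ 0.738

If T ~ Lognormal(μ,σ) then ln T ~ Normal(μ,σ), so the p-quantile of ln T is μ + z_p·σ.
ln(218) = 5.384 and ln(633) = 6.45; z_{0.23} = -0.7388, z_{0.81} = 0.8779.
σ = (6.45 − 5.384)/(0.8779 − (-0.7388)) = 0.659.
μ = 5.384 − (-0.7388)·0.659 = 5.872.
CV = √(exp(σ²)−1) = √(exp(0.4347)−1) = 0.738.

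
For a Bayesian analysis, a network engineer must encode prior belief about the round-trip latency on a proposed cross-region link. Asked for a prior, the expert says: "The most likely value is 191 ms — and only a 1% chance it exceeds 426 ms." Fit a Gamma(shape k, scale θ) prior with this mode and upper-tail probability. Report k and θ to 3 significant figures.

k ≈ 8.47, θ ≈ 25.6

Gamma(k,θ) with k>1 has mode (k−1)θ, so θ = 191/(k−1).
Need P(X < 426) = 0.99 with θ tied to k this way. Start at k = 2, θ = 191: P(X<426) ≈ 0.653.
Too low — raise k to concentrate. Iterating converges to k ≈ 8.47.
Then θ = 191/(8.47−1) ≈ 25.6.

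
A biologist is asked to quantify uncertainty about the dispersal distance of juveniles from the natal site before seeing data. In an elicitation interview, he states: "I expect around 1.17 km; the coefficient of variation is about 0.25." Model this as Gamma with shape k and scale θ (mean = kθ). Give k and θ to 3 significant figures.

k ≈ 16, θ ≈ 0.0731

For Gamma(k, scale θ): mean = kθ, variance = kθ², so CV = 1/√k.
CV = 0.25, hence k = 1/CV² = 16.
Then θ = mean/k = 1.17/16 = 0.0731.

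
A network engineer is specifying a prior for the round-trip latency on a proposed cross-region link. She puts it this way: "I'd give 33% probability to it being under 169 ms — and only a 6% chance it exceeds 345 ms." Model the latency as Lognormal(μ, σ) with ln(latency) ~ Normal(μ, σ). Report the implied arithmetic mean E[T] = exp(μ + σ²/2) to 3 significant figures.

E[T] ≈ 211 ms

If T ~ Lognormal(μ,σ) then ln T ~ Normal(μ,σ), so the p-quantile of ln T is μ + z_p·σ.
ln(169) = 5.13 and ln(345) = 5.844; z_{0.33} = -0.4399, z_{0.94} = 1.555.
σ = (5.844 − 5.13)/(1.555 − (-0.4399)) = 0.358.
μ = 5.13 − (-0.4399)·0.358 = 5.287.
E[T] = exp(μ + σ²/2) = exp(5.287 + 0.0640) = 211 ms.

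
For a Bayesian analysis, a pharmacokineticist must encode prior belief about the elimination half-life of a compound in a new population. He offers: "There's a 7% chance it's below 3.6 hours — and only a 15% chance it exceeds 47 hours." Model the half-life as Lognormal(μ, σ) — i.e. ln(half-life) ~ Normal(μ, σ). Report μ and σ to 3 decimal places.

μ ≈ 2.790, σ ≈ 1.023

If T ~ Lognormal(μ,σ) then ln T ~ Normal(μ,σ), so the p-quantile of ln T is μ + z_p·σ.
ln(3.6) = 1.281 and ln(47) = 3.85; z_{0.07} = -1.476, z_{0.85} = 1.036.
σ = (3.85 − 1.281)/(1.036 − (-1.476)) = 1.023.
μ = 1.281 − (-1.476)·1.023 = 2.790.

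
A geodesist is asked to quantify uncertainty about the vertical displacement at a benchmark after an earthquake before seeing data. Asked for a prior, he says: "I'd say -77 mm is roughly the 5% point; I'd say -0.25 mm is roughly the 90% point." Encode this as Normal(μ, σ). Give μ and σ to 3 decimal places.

For Normal(μ,σ), the p-quantile is μ + z_p·σ. Here z_{0.05} = -1.645, z_{0.9} = 1.282.
So -77 = μ − 1.645σ and -0.25 = μ + 1.282σ.
Subtracting: σ = (-0.25 − -77)/(1.282 − (-1.645)) = 26.227.
Then μ = -77 − (-1.645)·26.227 = -33.861.

μ = -33.861, σ = 26.227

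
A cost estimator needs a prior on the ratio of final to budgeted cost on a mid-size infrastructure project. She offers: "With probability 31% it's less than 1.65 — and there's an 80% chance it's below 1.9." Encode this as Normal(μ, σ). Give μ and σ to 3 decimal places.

μ = 1.743, σ = 0.187

For Normal(μ,σ), the p-quantile is μ + z_p·σ. Here z_{0.31} = -0.4959, z_{0.8} = 0.8416.
So 1.65 = μ − 0.4959σ and 1.9 = μ + 0.8416σ.
Subtracting: σ = (1.9 − 1.65)/(0.8416 − (-0.4959)) = 0.187.
Then μ = 1.65 − (-0.4959)·0.187 = 1.743.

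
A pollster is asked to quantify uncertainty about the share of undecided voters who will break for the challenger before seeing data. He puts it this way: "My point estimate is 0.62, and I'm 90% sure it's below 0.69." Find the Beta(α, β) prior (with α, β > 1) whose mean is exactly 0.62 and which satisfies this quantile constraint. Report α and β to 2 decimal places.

With mean 0.62 fixed, write α = 0.62s, β = 0.38s where s = α+β.
Need P(θ < 0.69) = 0.9 under Beta(0.62s, 0.38s). Normal approximation: (q−m)/√(m(1−m)/s) ≈ z_{0.9} = 1.28, so s ≈ 0.62·0.38·(1.28)²/(0.69−0.62)² = 79.0.
At s = 79.0: P(θ<0.69) ≈ 0.903. Adjusting to match 0.9 gives s ≈ 77.06.
So α = 0.62·77.06 ≈ 47.78, β = 0.38·77.06 ≈ 29.28.

α ≈ 47.78, β ≈ 29.28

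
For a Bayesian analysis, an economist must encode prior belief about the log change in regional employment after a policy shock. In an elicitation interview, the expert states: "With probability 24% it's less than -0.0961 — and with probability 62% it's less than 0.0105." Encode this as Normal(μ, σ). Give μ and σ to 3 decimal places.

The p-quantile of Normal(μ,σ) is μ + z_p·σ, with z_{0.24} = -0.7063 and z_{0.62} = 0.3055.
Eliminate σ: μ = (z₂·x₁ − z₁·x₂)/(z₂ − z₁) = (0.3055·-0.0961 − (-0.7063)·0.0105)/1.012 = -0.022.
Then σ = (x₂ − x₁)/(z₂ − z₁) = (0.0105 − -0.0961)/1.012 = 0.105.

μ = -0.022, σ = 0.105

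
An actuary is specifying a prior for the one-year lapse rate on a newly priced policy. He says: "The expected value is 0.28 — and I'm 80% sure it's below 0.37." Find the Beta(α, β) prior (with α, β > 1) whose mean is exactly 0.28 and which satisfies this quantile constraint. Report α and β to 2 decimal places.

With mean 0.28 fixed, write α = 0.28s, β = 0.72s where s = α+β.
Need P(θ < 0.37) = 0.8 under Beta(0.28s, 0.72s). Normal approximation: (q−m)/√(m(1−m)/s) ≈ z_{0.8} = 0.842, so s ≈ 0.28·0.72·(0.842)²/(0.37−0.28)² = 17.6.
At s = 17.6: P(θ<0.37) ≈ 0.806. Adjusting to match 0.8 gives s ≈ 16.52.
So α = 0.28·16.52 ≈ 4.63, β = 0.72·16.52 ≈ 11.89.

α ≈ 4.63, β ≈ 11.89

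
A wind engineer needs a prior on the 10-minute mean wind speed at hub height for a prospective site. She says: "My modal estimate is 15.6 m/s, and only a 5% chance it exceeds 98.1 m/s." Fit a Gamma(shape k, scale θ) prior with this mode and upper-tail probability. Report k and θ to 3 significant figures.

k ≈ 1.67, θ ≈ 23.4

Gamma(k,θ) with k>1 has mode (k−1)θ, so θ = 15.6/(k−1).
Need P(X < 98.1) = 0.95 with θ tied to k this way. Start at k = 2, θ = 15.6: P(X<98.1) ≈ 0.986.
Too high — lower k to spread out. Iterating converges to k ≈ 1.67.
Then θ = 15.6/(1.67−1) ≈ 23.4.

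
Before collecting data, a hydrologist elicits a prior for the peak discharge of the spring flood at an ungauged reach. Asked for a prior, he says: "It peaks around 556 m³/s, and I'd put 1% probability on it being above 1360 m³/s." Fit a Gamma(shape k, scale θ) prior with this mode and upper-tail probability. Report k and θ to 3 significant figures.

Gamma(k,θ) with k>1 has mode (k−1)θ, so θ = 556/(k−1).
Need P(X < 1360) = 0.99 with θ tied to k this way. Start at k = 2, θ = 556: P(X<1360) ≈ 0.701.
Too low — raise k to concentrate. Iterating converges to k ≈ 6.89.
Then θ = 556/(6.89−1) ≈ 94.3.

k ≈ 6.89, θ ≈ 94.3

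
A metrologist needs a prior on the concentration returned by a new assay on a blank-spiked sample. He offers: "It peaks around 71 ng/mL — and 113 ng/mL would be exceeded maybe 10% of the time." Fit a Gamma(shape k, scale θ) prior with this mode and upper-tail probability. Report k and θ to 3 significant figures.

Gamma(k,θ) with k>1 has mode (k−1)θ, so θ = 71/(k−1).
Need P(X < 113) = 0.9 with θ tied to k this way. Start at k = 2, θ = 71: P(X<113) ≈ 0.472.
Too low — raise k to concentrate. Iterating converges to k ≈ 9.69.
Then θ = 71/(9.69−1) ≈ 8.17.

k ≈ 9.69, θ ≈ 8.17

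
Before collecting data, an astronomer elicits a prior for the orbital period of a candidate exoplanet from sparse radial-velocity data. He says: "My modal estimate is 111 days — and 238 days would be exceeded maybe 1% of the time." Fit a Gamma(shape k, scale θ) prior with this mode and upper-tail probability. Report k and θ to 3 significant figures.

k ≈ 9.33, θ ≈ 13.3

Gamma(k,θ) with k>1 has mode (k−1)θ, so θ = 111/(k−1).
Need P(X < 238) = 0.99 with θ tied to k this way. Start at k = 2, θ = 111: P(X<238) ≈ 0.632.
Too low — raise k to concentrate. Iterating converges to k ≈ 9.33.
Then θ = 111/(9.33−1) ≈ 13.3.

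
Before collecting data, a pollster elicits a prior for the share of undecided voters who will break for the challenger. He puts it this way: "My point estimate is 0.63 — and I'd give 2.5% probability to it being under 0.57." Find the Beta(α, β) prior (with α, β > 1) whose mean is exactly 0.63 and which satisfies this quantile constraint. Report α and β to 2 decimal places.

With mean 0.63 fixed, write α = 0.63s, β = 0.37s where s = α+β.
Need P(θ < 0.57) = 0.025 under Beta(0.63s, 0.37s). Normal approximation: (q−m)/√(m(1−m)/s) ≈ z_{0.025} = -1.96, so s ≈ 0.63·0.37·(-1.96)²/(0.57−0.63)² = 248.7.
At s = 248.7: P(θ<0.57) ≈ 0.027. Adjusting to match 0.025 gives s ≈ 255.45.
So α = 0.63·255.45 ≈ 160.93, β = 0.37·255.45 ≈ 94.52.

α ≈ 160.93, β ≈ 94.52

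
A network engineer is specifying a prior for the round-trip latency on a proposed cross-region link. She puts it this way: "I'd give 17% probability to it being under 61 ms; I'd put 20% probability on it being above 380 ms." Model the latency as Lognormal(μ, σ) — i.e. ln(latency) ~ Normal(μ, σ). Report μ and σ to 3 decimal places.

μ ≈ 5.083, σ ≈ 1.019

If T ~ Lognormal(μ,σ) then ln T ~ Normal(μ,σ), so the p-quantile of ln T is μ + z_p·σ.
ln(61) = 4.111 and ln(380) = 5.94; z_{0.17} = -0.9542, z_{0.8} = 0.8416.
σ = (5.94 − 4.111)/(0.8416 − (-0.9542)) = 1.019.
μ = 4.111 − (-0.9542)·1.019 = 5.083.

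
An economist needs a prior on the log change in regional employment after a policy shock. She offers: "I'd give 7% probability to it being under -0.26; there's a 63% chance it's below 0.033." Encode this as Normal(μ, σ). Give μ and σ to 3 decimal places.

The p-quantile of Normal(μ,σ) is μ + z_p·σ, with z_{0.07} = -1.476 and z_{0.63} = 0.3319.
Eliminate σ: μ = (z₂·x₁ − z₁·x₂)/(z₂ − z₁) = (0.3319·-0.26 − (-1.476)·0.033)/1.808 = -0.021.
Then σ = (x₂ − x₁)/(z₂ − z₁) = (0.033 − -0.26)/1.808 = 0.162.

μ = -0.021, σ = 0.162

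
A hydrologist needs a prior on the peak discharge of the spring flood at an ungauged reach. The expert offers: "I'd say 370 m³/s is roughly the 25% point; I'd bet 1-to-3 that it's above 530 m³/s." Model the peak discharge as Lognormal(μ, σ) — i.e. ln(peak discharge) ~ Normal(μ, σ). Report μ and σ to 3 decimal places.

μ ≈ 6.093, σ ≈ 0.266

If T ~ Lognormal(μ,σ) then ln T ~ Normal(μ,σ), so the p-quantile of ln T is μ + z_p·σ.
ln(370) = 5.914 and ln(530) = 6.273; z_{0.25} = -0.6745, z_{0.75} = 0.6745.
σ = (6.273 − 5.914)/(0.6745 − (-0.6745)) = 0.266.
μ = 5.914 − (-0.6745)·0.266 = 6.093.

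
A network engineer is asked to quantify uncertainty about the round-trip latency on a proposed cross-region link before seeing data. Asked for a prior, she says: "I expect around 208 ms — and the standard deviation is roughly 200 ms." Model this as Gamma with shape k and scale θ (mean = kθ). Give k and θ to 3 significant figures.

For Gamma(k, scale θ): mean = kθ, variance = kθ², so CV = 1/√k.
CV = SD/mean = 200/208 = 0.9615, hence k = 1/CV² = 1.08.
Then θ = mean/k = 208/1.08 = 192.

k ≈ 1.08, θ ≈ 192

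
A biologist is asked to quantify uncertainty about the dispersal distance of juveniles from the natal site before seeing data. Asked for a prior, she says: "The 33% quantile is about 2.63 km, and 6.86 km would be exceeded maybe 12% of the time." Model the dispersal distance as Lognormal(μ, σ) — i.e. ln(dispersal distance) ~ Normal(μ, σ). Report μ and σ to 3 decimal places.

μ ≈ 1.228, σ ≈ 0.594

If T ~ Lognormal(μ,σ) then ln T ~ Normal(μ,σ), so the p-quantile of ln T is μ + z_p·σ.
ln(2.63) = 0.967 and ln(6.86) = 1.926; z_{0.33} = -0.4399, z_{0.88} = 1.175.
σ = (1.926 − 0.967)/(1.175 − (-0.4399)) = 0.594.
μ = 0.967 − (-0.4399)·0.594 = 1.228.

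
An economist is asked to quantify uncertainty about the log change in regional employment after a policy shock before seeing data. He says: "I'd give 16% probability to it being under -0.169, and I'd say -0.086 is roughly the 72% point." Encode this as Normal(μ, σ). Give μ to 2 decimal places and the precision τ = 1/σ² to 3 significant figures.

For Normal(μ,σ), the p-quantile is μ + z_p·σ. Here z_{0.16} = -0.9945, z_{0.72} = 0.5828.
So -0.169 = μ − 0.9945σ and -0.086 = μ + 0.5828σ.
Subtracting: σ = (-0.086 − -0.169)/(0.5828 − (-0.9945)) = 0.05.
Then μ = -0.169 − (-0.9945)·0.05 = -0.12.
Precision τ = 1/σ² = 1/0.05262² = 361.

μ = -0.12, τ = 361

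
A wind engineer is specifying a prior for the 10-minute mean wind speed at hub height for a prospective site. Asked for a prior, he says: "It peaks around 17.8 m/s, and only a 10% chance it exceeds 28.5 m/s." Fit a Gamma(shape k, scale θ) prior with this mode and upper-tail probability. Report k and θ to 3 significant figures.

Gamma(k,θ) with k>1 has mode (k−1)θ, so θ = 17.8/(k−1).
Need P(X < 28.5) = 0.9 with θ tied to k this way. Start at k = 2, θ = 17.8: P(X<28.5) ≈ 0.475.
Too low — raise k to concentrate. Iterating converges to k ≈ 9.48.
Then θ = 17.8/(9.48−1) ≈ 2.1.

k ≈ 9.48, θ ≈ 2.1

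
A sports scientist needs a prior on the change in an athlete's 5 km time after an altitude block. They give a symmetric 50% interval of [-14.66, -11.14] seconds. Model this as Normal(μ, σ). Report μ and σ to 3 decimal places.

A symmetric 50% interval runs μ ± z·σ with z = 0.6745.
Half-width = 1.76, so σ = 1.76/0.6745 = 2.609.
μ is the interval midpoint, -12.900.

μ = -12.900, σ = 2.609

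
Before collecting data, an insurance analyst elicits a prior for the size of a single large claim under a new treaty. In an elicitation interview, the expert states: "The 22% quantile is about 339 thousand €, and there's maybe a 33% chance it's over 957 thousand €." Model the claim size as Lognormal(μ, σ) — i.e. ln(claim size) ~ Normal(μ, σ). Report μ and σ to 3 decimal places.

μ ≈ 6.487, σ ≈ 0.856

If T ~ Lognormal(μ,σ) then ln T ~ Normal(μ,σ), so the p-quantile of ln T is μ + z_p·σ.
ln(339) = 5.826 and ln(957) = 6.864; z_{0.22} = -0.7722, z_{0.67} = 0.4399.
σ = (6.864 − 5.826)/(0.4399 − (-0.7722)) = 0.856.
μ = 5.826 − (-0.7722)·0.856 = 6.487.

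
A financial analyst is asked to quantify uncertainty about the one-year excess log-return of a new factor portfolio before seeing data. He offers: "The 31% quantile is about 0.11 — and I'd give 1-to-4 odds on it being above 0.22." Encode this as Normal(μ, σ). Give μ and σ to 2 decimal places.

The p-quantile of Normal(μ,σ) is μ + z_p·σ, with z_{0.31} = -0.4959 and z_{0.8} = 0.8416.
Eliminate σ: μ = (z₂·x₁ − z₁·x₂)/(z₂ − z₁) = (0.8416·0.11 − (-0.4959)·0.22)/1.337 = 0.15.
Then σ = (x₂ − x₁)/(z₂ − z₁) = (0.22 − 0.11)/1.337 = 0.08.

μ = 0.15, σ = 0.08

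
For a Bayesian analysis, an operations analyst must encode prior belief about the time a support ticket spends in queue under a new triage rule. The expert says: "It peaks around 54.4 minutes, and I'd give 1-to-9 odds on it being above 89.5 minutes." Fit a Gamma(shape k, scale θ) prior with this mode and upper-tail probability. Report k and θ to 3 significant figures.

Gamma(k,θ) with k>1 has mode (k−1)θ, so θ = 54.4/(k−1).
Need P(X < 89.5) = 0.9 with θ tied to k this way. Start at k = 2, θ = 54.4: P(X<89.5) ≈ 0.490.
Too low — raise k to concentrate. Iterating converges to k ≈ 8.61.
Then θ = 54.4/(8.61−1) ≈ 7.15.

k ≈ 8.61, θ ≈ 7.15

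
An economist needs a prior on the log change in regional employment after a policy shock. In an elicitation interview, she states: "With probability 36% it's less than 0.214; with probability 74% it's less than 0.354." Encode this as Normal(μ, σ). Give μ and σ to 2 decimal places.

For Normal(μ,σ), the p-quantile is μ + z_p·σ. Here z_{0.36} = -0.3585, z_{0.74} = 0.6433.
So 0.214 = μ − 0.3585σ and 0.354 = μ + 0.6433σ.
Subtracting: σ = (0.354 − 0.214)/(0.6433 − (-0.3585)) = 0.14.
Then μ = 0.214 − (-0.3585)·0.14 = 0.26.

μ = 0.26, σ = 0.14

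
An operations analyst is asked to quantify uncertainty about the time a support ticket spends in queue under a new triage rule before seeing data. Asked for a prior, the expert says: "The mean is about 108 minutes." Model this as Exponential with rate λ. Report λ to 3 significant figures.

λ ≈ 0.00926

Exponential mean = 1/λ, so λ = 1/108.0 = 0.00926.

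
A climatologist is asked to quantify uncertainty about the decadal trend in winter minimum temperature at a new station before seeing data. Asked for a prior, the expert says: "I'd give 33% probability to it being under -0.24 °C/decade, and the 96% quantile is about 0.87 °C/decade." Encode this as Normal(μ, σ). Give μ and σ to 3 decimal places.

μ = -0.017, σ = 0.507

For Normal(μ,σ), the p-quantile is μ + z_p·σ. Here z_{0.33} = -0.4399, z_{0.96} = 1.751.
So -0.24 = μ − 0.4399σ and 0.87 = μ + 1.751σ.
Subtracting: σ = (0.87 − -0.24)/(1.751 − (-0.4399)) = 0.507.
Then μ = -0.24 − (-0.4399)·0.507 = -0.017.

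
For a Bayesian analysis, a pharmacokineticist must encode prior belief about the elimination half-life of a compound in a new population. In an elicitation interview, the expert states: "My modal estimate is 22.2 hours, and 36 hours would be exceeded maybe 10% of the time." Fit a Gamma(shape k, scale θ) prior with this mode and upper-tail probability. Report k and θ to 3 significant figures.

k ≈ 9.05, θ ≈ 2.76

Gamma(k,θ) with k>1 has mode (k−1)θ, so θ = 22.2/(k−1).
Need P(X < 36) = 0.9 with θ tied to k this way. Start at k = 2, θ = 22.2: P(X<36) ≈ 0.482.
Too low — raise k to concentrate. Iterating converges to k ≈ 9.05.
Then θ = 22.2/(9.05−1) ≈ 2.76.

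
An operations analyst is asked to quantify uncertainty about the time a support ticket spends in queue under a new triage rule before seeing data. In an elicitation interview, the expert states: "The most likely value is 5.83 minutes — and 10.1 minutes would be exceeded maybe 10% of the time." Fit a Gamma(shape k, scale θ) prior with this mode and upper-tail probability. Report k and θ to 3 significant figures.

Gamma(k,θ) with k>1 has mode (k−1)θ, so θ = 5.83/(k−1).
Need P(X < 10.1) = 0.9 with θ tied to k this way. Start at k = 2, θ = 5.83: P(X<10.1) ≈ 0.517.
Too low — raise k to concentrate. Iterating converges to k ≈ 7.28.
Then θ = 5.83/(7.28−1) ≈ 0.928.

k ≈ 7.28, θ ≈ 0.928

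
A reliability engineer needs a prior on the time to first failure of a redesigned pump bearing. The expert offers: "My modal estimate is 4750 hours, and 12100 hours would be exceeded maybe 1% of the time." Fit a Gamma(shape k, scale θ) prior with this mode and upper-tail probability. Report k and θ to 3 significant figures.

k ≈ 6.35, θ ≈ 888

Gamma(k,θ) with k>1 has mode (k−1)θ, so θ = 4750/(k−1).
Need P(X < 12100) = 0.99 with θ tied to k this way. Start at k = 2, θ = 4750: P(X<12100) ≈ 0.722.
Too low — raise k to concentrate. Iterating converges to k ≈ 6.35.
Then θ = 4750/(6.35−1) ≈ 888.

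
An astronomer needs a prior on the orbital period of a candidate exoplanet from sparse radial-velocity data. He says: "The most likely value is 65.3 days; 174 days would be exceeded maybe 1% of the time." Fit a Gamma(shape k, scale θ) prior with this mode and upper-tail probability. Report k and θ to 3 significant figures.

Gamma(k,θ) with k>1 has mode (k−1)θ, so θ = 65.3/(k−1).
Need P(X < 174) = 0.99 with θ tied to k this way. Start at k = 2, θ = 65.3: P(X<174) ≈ 0.745.
Too low — raise k to concentrate. Iterating converges to k ≈ 5.82.
Then θ = 65.3/(5.82−1) ≈ 13.6.

k ≈ 5.82, θ ≈ 13.6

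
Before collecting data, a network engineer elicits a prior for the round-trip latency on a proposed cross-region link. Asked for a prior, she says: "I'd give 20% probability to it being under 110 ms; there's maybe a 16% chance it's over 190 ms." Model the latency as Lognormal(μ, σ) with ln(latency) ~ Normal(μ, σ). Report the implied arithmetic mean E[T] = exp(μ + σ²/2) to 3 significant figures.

E[T] ≈ 148 ms

If T ~ Lognormal(μ,σ) then ln T ~ Normal(μ,σ), so the p-quantile of ln T is μ + z_p·σ.
ln(110) = 4.7 and ln(190) = 5.247; z_{0.2} = -0.8416, z_{0.84} = 0.9945.
σ = (5.247 − 4.7)/(0.9945 − (-0.8416)) = 0.298.
μ = 4.7 − (-0.8416)·0.298 = 4.951.
E[T] = exp(μ + σ²/2) = exp(4.951 + 0.0443) = 148 ms.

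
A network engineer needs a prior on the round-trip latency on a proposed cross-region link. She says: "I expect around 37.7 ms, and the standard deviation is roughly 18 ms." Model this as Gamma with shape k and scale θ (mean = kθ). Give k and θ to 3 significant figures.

For Gamma(k, scale θ): mean = kθ, variance = kθ², so CV = 1/√k.
CV = SD/mean = 18/37.7 = 0.4775, hence k = 1/CV² = 4.39.
Then θ = mean/k = 37.7/4.39 = 8.59.

k ≈ 4.39, θ ≈ 8.59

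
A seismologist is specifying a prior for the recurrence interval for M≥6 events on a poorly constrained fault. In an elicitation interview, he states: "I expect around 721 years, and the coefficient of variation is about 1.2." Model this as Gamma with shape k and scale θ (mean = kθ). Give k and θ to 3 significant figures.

k ≈ 0.694, θ ≈ 1040

For Gamma(k, scale θ): mean = kθ, variance = kθ², so CV = 1/√k.
CV = 1.2, hence k = 1/CV² = 0.694.
Then θ = mean/k = 721/0.694 = 1040.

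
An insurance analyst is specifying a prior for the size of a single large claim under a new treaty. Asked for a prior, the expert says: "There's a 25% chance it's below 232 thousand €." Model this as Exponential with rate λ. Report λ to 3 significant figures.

λ ≈ 0.00124

P(T < 232.0) = 1 − e^(−λ·232.0) = 0.25, so λ = −ln(1−0.25)/232.0 = −ln(0.75)/232.0 = 0.00124.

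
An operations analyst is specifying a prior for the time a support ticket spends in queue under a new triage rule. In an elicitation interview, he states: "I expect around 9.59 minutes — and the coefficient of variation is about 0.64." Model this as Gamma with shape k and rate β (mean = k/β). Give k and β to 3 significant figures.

k ≈ 2.44, β ≈ 0.255

For Gamma(k, rate β): mean = k/β, variance = k/β², so CV = 1/√k.
CV = 0.64, hence k = 1/CV² = 2.44.
Then β = k/mean = 2.44/9.59 = 0.255.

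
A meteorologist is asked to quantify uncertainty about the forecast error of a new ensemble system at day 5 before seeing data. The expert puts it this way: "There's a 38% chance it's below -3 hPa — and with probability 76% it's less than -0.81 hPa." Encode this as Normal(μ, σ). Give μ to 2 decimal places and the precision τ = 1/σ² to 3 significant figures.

μ = -2.34, τ = 0.213

For Normal(μ,σ), the p-quantile is μ + z_p·σ. Here z_{0.38} = -0.3055, z_{0.76} = 0.7063.
So -3 = μ − 0.3055σ and -0.81 = μ + 0.7063σ.
Subtracting: σ = (-0.81 − -3)/(0.7063 − (-0.3055)) = 2.16.
Then μ = -3 − (-0.3055)·2.16 = -2.34.
Precision τ = 1/σ² = 1/2.164² = 0.213.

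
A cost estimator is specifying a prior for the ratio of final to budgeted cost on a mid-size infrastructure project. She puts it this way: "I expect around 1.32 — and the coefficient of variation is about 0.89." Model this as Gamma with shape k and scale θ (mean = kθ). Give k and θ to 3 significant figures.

For Gamma(k, scale θ): mean = kθ, variance = kθ², so CV = 1/√k.
CV = 0.89, hence k = 1/CV² = 1.26.
Then θ = mean/k = 1.32/1.26 = 1.05.

k ≈ 1.26, θ ≈ 1.05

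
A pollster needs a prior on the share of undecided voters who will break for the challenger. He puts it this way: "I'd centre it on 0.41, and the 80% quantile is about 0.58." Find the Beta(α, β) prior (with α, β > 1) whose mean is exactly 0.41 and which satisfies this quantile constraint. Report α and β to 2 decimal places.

With mean 0.41 fixed, write α = 0.41s, β = 0.59s where s = α+β.
Need P(θ < 0.58) = 0.8 under Beta(0.41s, 0.59s). Normal approximation: (q−m)/√(m(1−m)/s) ≈ z_{0.8} = 0.842, so s ≈ 0.41·0.59·(0.842)²/(0.58−0.41)² = 5.9.
At s = 5.9: P(θ<0.58) ≈ 0.802. Adjusting to match 0.8 gives s ≈ 5.84.
So α = 0.41·5.84 ≈ 2.39, β = 0.59·5.84 ≈ 3.44.

α ≈ 2.39, β ≈ 3.44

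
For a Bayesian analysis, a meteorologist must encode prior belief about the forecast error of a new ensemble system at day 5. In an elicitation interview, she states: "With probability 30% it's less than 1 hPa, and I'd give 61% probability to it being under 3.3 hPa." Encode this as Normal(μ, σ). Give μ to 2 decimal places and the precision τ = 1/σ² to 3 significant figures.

μ = 2.50, τ = 0.122

For Normal(μ,σ), the p-quantile is μ + z_p·σ. Here z_{0.3} = -0.5244, z_{0.61} = 0.2793.
So 1 = μ − 0.5244σ and 3.3 = μ + 0.2793σ.
Subtracting: σ = (3.3 − 1)/(0.2793 − (-0.5244)) = 2.86.
Then μ = 1 − (-0.5244)·2.86 = 2.50.
Precision τ = 1/σ² = 1/2.862² = 0.122.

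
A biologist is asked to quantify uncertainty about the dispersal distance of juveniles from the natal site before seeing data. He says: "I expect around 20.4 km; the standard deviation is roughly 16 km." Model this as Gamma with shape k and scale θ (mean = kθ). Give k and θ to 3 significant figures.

For Gamma(k, scale θ): mean = kθ, variance = kθ², so CV = 1/√k.
CV = SD/mean = 16/20.4 = 0.7843, hence k = 1/CV² = 1.63.
Then θ = mean/k = 20.4/1.63 = 12.5.

k ≈ 1.63, θ ≈ 12.5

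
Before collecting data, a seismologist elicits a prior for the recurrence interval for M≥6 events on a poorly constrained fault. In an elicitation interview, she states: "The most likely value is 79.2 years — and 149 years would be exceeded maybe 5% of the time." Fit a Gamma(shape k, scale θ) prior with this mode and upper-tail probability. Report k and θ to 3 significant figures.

k ≈ 7.96, θ ≈ 11.4

Gamma(k,θ) with k>1 has mode (k−1)θ, so θ = 79.2/(k−1).
Need P(X < 149) = 0.95 with θ tied to k this way. Start at k = 2, θ = 79.2: P(X<149) ≈ 0.561.
Too low — raise k to concentrate. Iterating converges to k ≈ 7.96.
Then θ = 79.2/(7.96−1) ≈ 11.4.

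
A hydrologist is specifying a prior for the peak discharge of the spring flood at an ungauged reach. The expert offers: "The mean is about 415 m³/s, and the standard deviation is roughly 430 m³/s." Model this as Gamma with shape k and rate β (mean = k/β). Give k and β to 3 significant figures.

k ≈ 0.931, β ≈ 0.00224

For Gamma(k, rate β): mean = k/β, variance = k/β², so CV = 1/√k.
CV = SD/mean = 430/415 = 1.036, hence k = 1/CV² = 0.931.
Then β = k/mean = 0.931/415 = 0.00224.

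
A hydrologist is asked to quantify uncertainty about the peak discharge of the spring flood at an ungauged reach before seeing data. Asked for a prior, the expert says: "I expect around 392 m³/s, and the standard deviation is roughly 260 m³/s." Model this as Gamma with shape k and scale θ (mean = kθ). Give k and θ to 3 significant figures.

k ≈ 2.27, θ ≈ 172

For Gamma(k, scale θ): mean = kθ, variance = kθ², so CV = 1/√k.
CV = SD/mean = 260/392 = 0.6633, hence k = 1/CV² = 2.27.
Then θ = mean/k = 392/2.27 = 172.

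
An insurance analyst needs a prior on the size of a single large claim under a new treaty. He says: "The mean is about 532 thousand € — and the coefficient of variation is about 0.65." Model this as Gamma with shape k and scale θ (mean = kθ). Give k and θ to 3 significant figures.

k ≈ 2.37, θ ≈ 225

For Gamma(k, scale θ): mean = kθ, variance = kθ², so CV = 1/√k.
CV = 0.65, hence k = 1/CV² = 2.37.
Then θ = mean/k = 532/2.37 = 225.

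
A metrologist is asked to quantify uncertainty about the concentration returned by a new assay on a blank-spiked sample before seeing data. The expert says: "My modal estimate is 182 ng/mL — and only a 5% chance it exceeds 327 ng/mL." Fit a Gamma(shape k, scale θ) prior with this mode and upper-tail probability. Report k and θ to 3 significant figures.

k ≈ 9.12, θ ≈ 22.4

Gamma(k,θ) with k>1 has mode (k−1)θ, so θ = 182/(k−1).
Need P(X < 327) = 0.95 with θ tied to k this way. Start at k = 2, θ = 182: P(X<327) ≈ 0.536.
Too low — raise k to concentrate. Iterating converges to k ≈ 9.12.
Then θ = 182/(9.12−1) ≈ 22.4.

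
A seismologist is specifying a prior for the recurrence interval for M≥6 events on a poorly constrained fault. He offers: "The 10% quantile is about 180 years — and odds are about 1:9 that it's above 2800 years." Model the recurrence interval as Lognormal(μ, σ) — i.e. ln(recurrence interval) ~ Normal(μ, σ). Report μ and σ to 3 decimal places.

If T ~ Lognormal(μ,σ) then ln T ~ Normal(μ,σ), so the p-quantile of ln T is μ + z_p·σ.
ln(180) = 5.193 and ln(2800) = 7.937; z_{0.1} = -1.282, z_{0.9} = 1.282.
σ = (7.937 − 5.193)/(1.282 − (-1.282)) = 1.071.
μ = 5.193 − (-1.282)·1.071 = 6.565.

μ ≈ 6.565, σ ≈ 1.071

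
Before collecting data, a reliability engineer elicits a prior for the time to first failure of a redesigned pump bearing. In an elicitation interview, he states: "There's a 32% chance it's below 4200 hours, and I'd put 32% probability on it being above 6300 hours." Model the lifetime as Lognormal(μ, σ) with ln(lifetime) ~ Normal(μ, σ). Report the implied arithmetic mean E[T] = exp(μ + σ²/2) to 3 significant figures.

E[T] ≈ 5650 hours

If T ~ Lognormal(μ,σ) then ln T ~ Normal(μ,σ), so the p-quantile of ln T is μ + z_p·σ.
ln(4200) = 8.343 and ln(6300) = 8.748; z_{0.32} = -0.4677, z_{0.68} = 0.4677.
σ = (8.748 − 8.343)/(0.4677 − (-0.4677)) = 0.433.
μ = 8.343 − (-0.4677)·0.433 = 8.546.
E[T] = exp(μ + σ²/2) = exp(8.546 + 0.0939) = 5650 hours.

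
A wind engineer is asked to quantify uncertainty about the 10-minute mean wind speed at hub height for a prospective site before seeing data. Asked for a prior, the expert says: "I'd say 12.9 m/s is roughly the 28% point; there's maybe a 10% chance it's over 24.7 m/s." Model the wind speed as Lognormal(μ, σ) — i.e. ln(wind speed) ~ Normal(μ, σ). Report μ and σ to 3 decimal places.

μ ≈ 2.760, σ ≈ 0.348

If T ~ Lognormal(μ,σ) then ln T ~ Normal(μ,σ), so the p-quantile of ln T is μ + z_p·σ.
ln(12.9) = 2.557 and ln(24.7) = 3.207; z_{0.28} = -0.5828, z_{0.9} = 1.282.
σ = (3.207 − 2.557)/(1.282 − (-0.5828)) = 0.348.
μ = 2.557 − (-0.5828)·0.348 = 2.760.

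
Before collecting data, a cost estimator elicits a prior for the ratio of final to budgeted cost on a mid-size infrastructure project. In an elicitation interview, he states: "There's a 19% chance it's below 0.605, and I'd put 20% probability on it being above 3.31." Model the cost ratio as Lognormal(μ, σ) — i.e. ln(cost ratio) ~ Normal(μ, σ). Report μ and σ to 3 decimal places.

μ ≈ 0.365, σ ≈ 0.988

If T ~ Lognormal(μ,σ) then ln T ~ Normal(μ,σ), so the p-quantile of ln T is μ + z_p·σ.
ln(0.605) = -0.5025 and ln(3.31) = 1.197; z_{0.19} = -0.8779, z_{0.8} = 0.8416.
σ = (1.197 − -0.5025)/(0.8416 − (-0.8779)) = 0.988.
μ = -0.5025 − (-0.8779)·0.988 = 0.365.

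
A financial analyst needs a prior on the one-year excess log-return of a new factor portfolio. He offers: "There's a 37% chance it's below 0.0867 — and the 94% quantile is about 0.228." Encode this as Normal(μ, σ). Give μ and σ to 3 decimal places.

μ = 0.112, σ = 0.075

The p-quantile of Normal(μ,σ) is μ + z_p·σ, with z_{0.37} = -0.3319 and z_{0.94} = 1.555.
Eliminate σ: μ = (z₂·x₁ − z₁·x₂)/(z₂ − z₁) = (1.555·0.0867 − (-0.3319)·0.228)/1.887 = 0.112.
Then σ = (x₂ − x₁)/(z₂ − z₁) = (0.228 − 0.0867)/1.887 = 0.075.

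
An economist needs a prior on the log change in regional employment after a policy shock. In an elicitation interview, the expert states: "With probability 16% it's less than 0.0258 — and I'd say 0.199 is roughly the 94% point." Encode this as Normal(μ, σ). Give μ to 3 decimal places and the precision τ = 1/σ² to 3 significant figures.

μ = 0.093, τ = 217

For Normal(μ,σ), the p-quantile is μ + z_p·σ. Here z_{0.16} = -0.9945, z_{0.94} = 1.555.
So 0.0258 = μ − 0.9945σ and 0.199 = μ + 1.555σ.
Subtracting: σ = (0.199 − 0.0258)/(1.555 − (-0.9945)) = 0.068.
Then μ = 0.0258 − (-0.9945)·0.068 = 0.093.
Precision τ = 1/σ² = 1/0.06794² = 217.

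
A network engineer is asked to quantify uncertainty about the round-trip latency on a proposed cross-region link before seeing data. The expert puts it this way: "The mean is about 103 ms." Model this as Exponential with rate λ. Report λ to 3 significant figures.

λ ≈ 0.00971

Exponential mean = 1/λ, so λ = 1/103.0 = 0.00971.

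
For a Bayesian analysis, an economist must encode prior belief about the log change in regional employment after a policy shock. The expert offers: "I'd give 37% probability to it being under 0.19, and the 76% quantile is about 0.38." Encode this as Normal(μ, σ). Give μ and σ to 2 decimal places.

The p-quantile of Normal(μ,σ) is μ + z_p·σ, with z_{0.37} = -0.3319 and z_{0.76} = 0.7063.
Eliminate σ: μ = (z₂·x₁ − z₁·x₂)/(z₂ − z₁) = (0.7063·0.19 − (-0.3319)·0.38)/1.038 = 0.25.
Then σ = (x₂ − x₁)/(z₂ − z₁) = (0.38 − 0.19)/1.038 = 0.18.

μ = 0.25, σ = 0.18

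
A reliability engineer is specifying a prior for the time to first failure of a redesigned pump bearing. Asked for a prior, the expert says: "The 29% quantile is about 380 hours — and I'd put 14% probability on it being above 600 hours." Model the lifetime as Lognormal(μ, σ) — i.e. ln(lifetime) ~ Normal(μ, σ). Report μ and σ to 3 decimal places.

If T ~ Lognormal(μ,σ) then ln T ~ Normal(μ,σ), so the p-quantile of ln T is μ + z_p·σ.
ln(380) = 5.94 and ln(600) = 6.397; z_{0.29} = -0.5534, z_{0.86} = 1.08.
σ = (6.397 − 5.94)/(1.08 − (-0.5534)) = 0.280.
μ = 5.94 − (-0.5534)·0.280 = 6.095.

μ ≈ 6.095, σ ≈ 0.280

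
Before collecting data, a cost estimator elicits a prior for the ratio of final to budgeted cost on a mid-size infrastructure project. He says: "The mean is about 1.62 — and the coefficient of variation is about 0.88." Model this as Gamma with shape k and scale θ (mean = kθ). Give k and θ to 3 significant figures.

For Gamma(k, scale θ): mean = kθ, variance = kθ², so CV = 1/√k.
CV = 0.88, hence k = 1/CV² = 1.29.
Then θ = mean/k = 1.62/1.29 = 1.25.

k ≈ 1.29, θ ≈ 1.25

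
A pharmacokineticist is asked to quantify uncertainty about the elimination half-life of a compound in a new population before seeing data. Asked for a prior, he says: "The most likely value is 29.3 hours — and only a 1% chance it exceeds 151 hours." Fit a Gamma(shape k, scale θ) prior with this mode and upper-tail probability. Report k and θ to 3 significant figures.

k ≈ 2.44, θ ≈ 20.3

Gamma(k,θ) with k>1 has mode (k−1)θ, so θ = 29.3/(k−1).
Need P(X < 151) = 0.99 with θ tied to k this way. Start at k = 2, θ = 29.3: P(X<151) ≈ 0.964.
Too low — raise k to concentrate. Iterating converges to k ≈ 2.44.
Then θ = 29.3/(2.44−1) ≈ 20.3.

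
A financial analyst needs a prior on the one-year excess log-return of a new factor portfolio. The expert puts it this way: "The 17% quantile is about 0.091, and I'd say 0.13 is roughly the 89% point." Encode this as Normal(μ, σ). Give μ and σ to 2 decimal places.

μ = 0.11, σ = 0.02

For Normal(μ,σ), the p-quantile is μ + z_p·σ. Here z_{0.17} = -0.9542, z_{0.89} = 1.227.
So 0.091 = μ − 0.9542σ and 0.13 = μ + 1.227σ.
Subtracting: σ = (0.13 − 0.091)/(1.227 − (-0.9542)) = 0.02.
Then μ = 0.091 − (-0.9542)·0.02 = 0.11.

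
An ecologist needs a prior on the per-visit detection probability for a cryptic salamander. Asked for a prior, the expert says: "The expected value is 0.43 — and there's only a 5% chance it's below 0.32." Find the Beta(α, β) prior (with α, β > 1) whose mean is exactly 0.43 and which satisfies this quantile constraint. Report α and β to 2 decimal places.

α ≈ 22.54, β ≈ 29.88

With mean 0.43 fixed, write α = 0.43s, β = 0.57s where s = α+β.
Need P(θ < 0.32) = 0.05 under Beta(0.43s, 0.57s). Normal approximation: (q−m)/√(m(1−m)/s) ≈ z_{0.05} = -1.64, so s ≈ 0.43·0.57·(-1.64)²/(0.32−0.43)² = 54.8.
At s = 54.8: P(θ<0.32) ≈ 0.046. Adjusting to match 0.05 gives s ≈ 52.42.
So α = 0.43·52.42 ≈ 22.54, β = 0.57·52.42 ≈ 29.88.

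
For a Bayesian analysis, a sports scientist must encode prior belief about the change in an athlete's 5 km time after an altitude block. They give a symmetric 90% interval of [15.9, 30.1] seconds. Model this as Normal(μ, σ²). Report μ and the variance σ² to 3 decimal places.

A symmetric 90% interval runs μ ± z·σ with z = 1.645.
Half-width = 7.1, so σ = 7.1/1.645 = 4.3165 and σ² = 18.632.
μ is the interval midpoint, 23.000.

μ = 23.000, σ² = 18.632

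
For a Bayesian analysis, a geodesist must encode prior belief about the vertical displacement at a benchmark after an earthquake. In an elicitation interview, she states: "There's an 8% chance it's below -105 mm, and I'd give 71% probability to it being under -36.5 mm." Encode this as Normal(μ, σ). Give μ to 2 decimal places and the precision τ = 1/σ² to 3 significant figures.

The p-quantile of Normal(μ,σ) is μ + z_p·σ, with z_{0.08} = -1.405 and z_{0.71} = 0.5534.
Eliminate σ: μ = (z₂·x₁ − z₁·x₂)/(z₂ − z₁) = (0.5534·-105 − (-1.405)·-36.5)/1.958 = -55.86.
Then σ = (x₂ − x₁)/(z₂ − z₁) = (-36.5 − -105)/1.958 = 34.98.
Precision τ = 1/σ² = 1/34.98² = 0.000817.

μ = -55.86, τ = 0.000817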